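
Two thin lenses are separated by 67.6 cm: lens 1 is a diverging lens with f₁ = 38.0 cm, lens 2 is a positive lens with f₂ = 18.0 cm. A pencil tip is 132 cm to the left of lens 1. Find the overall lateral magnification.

m = -0.0509

f₁ = −38.0 cm (diverging).
Lens 1: 1/d_i1 = 1/(-38.0) − 1/(132) = -0.03389, so d_i1 = -29.51 cm; m₁ = −d_i1/d_o1 = +0.2236.
d_o2 = 67.6 − (-29.51) = 97.11 cm.
Lens 2: 1/d_i2 = 1/(18.0) − 1/(97.11) = 0.04526, so d_i2 = 22.10 cm; m₂ = −d_i2/d_o2 = -0.2275.
m = m₁·m₂ = (+0.2236)(-0.2275) = -0.0509.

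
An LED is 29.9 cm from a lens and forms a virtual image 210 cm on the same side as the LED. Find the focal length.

Virtual image ⇒ d_i = −210 cm.
1/f = 1/d_o + 1/d_i = 1/(29.9) + 1/(-210) = 0.02868, so f = 34.9 cm.
Since f is positive, the lens is converging.

f = 34.9 cm (converging)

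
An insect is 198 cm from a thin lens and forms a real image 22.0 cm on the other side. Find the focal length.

Real image ⇒ d_i = +22.0 cm.
1/f = 1/d_o + 1/d_i = 1/(198) + 1/(22.0) = 0.05051, so f = 19.8 cm.
Since f is positive, the thin lens is converging.

f = 19.8 cm (converging)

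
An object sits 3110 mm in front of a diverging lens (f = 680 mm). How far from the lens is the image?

558 mm

For a diverging lens, f = -680 mm.
Lens equation: 1/s_i = 1/f − 1/s_o = 1/(-680.0) − 1/(3110) = -0.001471 − 0.0003215 = -0.001792, so s_i = -558 mm.
The image is virtual, upright and reduced, on the same side as the object.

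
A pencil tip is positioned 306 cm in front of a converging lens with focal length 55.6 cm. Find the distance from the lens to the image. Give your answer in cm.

Thin-lens equation: 1/q = 1/f − 1/p = 1/(55.60) − 1/(306) = 0.01799 − 0.003268 = 0.01472, so q = 67.9 cm.
The image is real, inverted and reduced, on the far side of the lens.

67.9 cm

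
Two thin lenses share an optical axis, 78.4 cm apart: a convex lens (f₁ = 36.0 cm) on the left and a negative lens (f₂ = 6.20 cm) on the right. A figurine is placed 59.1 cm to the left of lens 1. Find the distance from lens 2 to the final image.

Lens 1: 1/d_i1 = 1/f₁ − 1/d_o1 = 1/(36.0) − 1/(59.1) = 0.01086, so d_i1 = 92.10 cm.
The intermediate image is 92.10 cm to the right of lens 1, which lies 13.70 cm to the right of lens 2 — a virtual object — so d_o2 = −13.70 cm.
Lens 2 is diverging, so f₂ = −6.20 cm.
Lens 2: 1/d_i2 = 1/f₂ − 1/d_o2 = 1/(-6.20) − 1/(-13.70) = -0.08830, so d_i2 = -11.3 cm.
The final image is virtual, 11.3 cm to the left of lens 2 (overall magnification ≈ 1.3).

11.3 cm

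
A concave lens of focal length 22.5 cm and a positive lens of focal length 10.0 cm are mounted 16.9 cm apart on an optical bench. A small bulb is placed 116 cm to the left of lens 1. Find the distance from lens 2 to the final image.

13.9 cm

Lens 1 is diverging, so f₁ = −22.5 cm.
Lens 1: 1/d_i1 = 1/f₁ − 1/d_o1 = 1/(-22.5) − 1/(116) = -0.05307, so d_i1 = -18.84 cm.
The intermediate image is 18.84 cm to the left of lens 1 (virtual), which is 16.9 − (-18.84) = 35.74 cm to the left of lens 2, so d_o2 = +35.74 cm.
Lens 2: 1/d_i2 = 1/f₂ − 1/d_o2 = 1/(10.0) − 1/(35.74) = 0.07202, so d_i2 = 13.9 cm.
The final image is real, 13.9 cm to the right of lens 2 (overall magnification ≈ -0.063).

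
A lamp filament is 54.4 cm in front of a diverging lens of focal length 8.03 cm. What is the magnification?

For a diverging lens, f = -8.03 cm.
1/d_i = 1/f − 1/d_o = 1/(-8.030) − 1/(54.4) = -0.1429, so d_i = -6.997 cm.
m = −d_i/d_o = −(-6.997)/(54.4) = +0.129.
The image is virtual, upright and reduced, on the same side as the object.

m = +0.129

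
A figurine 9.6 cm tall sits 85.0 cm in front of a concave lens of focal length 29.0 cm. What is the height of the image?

For a concave lens, f = -29.0 cm.
1/d_i = 1/f − 1/d_o = 1/(-29.00) − 1/(85.0) = -0.04625, so d_i = -21.62 cm.
m = −d_i/d_o = +0.2544.
|h_i| = |m|·h_o = 0.2544 × 9.6 = 2.44 cm. The image is virtual, upright and reduced, on the same side as the object.

2.44 cm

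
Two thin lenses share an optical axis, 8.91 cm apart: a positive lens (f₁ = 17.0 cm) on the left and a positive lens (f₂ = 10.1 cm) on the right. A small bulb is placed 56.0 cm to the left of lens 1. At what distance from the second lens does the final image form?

6.12 cm

Lens 1: 1/d_i1 = 1/f₁ − 1/d_o1 = 1/(17.0) − 1/(56.0) = 0.04097, so d_i1 = 24.41 cm.
The intermediate image is 24.41 cm to the right of lens 1, which lies 15.50 cm to the right of lens 2 — a virtual object — so d_o2 = −15.50 cm.
Lens 2: 1/d_i2 = 1/f₂ − 1/d_o2 = 1/(10.1) − 1/(-15.50) = 0.1635, so d_i2 = 6.12 cm.
The final image is real, 6.12 cm to the right of lens 2 (overall magnification ≈ -0.17).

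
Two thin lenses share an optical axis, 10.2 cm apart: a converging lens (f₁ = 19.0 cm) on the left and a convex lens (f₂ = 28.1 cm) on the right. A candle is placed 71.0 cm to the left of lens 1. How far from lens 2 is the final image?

Lens 1: 1/d_i1 = 1/f₁ − 1/d_o1 = 1/(19.0) − 1/(71.0) = 0.03855, so d_i1 = 25.94 cm.
The intermediate image is 25.94 cm to the right of lens 1, which lies 15.74 cm to the right of lens 2 — a virtual object — so d_o2 = −15.74 cm.
Lens 2: 1/d_i2 = 1/f₂ − 1/d_o2 = 1/(28.1) − 1/(-15.74) = 0.09912, so d_i2 = 10.1 cm.
The final image is real, 10.1 cm to the right of lens 2 (overall magnification ≈ -0.23).

10.1 cm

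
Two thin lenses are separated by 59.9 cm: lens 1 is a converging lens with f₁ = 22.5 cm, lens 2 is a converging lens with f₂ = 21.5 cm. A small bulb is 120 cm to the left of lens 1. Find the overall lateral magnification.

Lens 1: 1/d_i1 = 1/(22.5) − 1/(120) = 0.03611, so d_i1 = 27.69 cm; m₁ = −d_i1/d_o1 = -0.2308.
d_o2 = 59.9 − (27.69) = 32.21 cm.
Lens 2: 1/d_i2 = 1/(21.5) − 1/(32.21) = 0.01547, so d_i2 = 64.66 cm; m₂ = −d_i2/d_o2 = -2.007.
m = m₁·m₂ = (-0.2308)(-2.007) = +0.463.

m = +0.463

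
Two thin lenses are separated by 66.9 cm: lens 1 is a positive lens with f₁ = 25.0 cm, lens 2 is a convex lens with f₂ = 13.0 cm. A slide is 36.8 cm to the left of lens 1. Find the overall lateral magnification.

m = -1.14

Lens 1: 1/d_i1 = 1/(25.0) − 1/(36.8) = 0.01283, so d_i1 = 77.97 cm; m₁ = −d_i1/d_o1 = -2.119.
d_o2 = 66.9 − (77.97) = -11.07 cm (virtual object).
Lens 2: 1/d_i2 = 1/(13.0) − 1/(-11.07) = 0.1673, so d_i2 = 5.979 cm; m₂ = −d_i2/d_o2 = +0.5401.
m = m₁·m₂ = (-2.119)(+0.5401) = -1.14.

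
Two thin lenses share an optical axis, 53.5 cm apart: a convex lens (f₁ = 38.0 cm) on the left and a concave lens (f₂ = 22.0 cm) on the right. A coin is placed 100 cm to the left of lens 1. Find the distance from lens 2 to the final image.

Lens 1: 1/d_i1 = 1/f₁ − 1/d_o1 = 1/(38.0) − 1/(100) = 0.01632, so d_i1 = 61.29 cm.
The intermediate image is 61.29 cm to the right of lens 1, which lies 7.790 cm to the right of lens 2 — a virtual object — so d_o2 = −7.790 cm.
Lens 2 is diverging, so f₂ = −22.0 cm.
Lens 2: 1/d_i2 = 1/f₂ − 1/d_o2 = 1/(-22.0) − 1/(-7.790) = 0.08292, so d_i2 = 12.1 cm.
The final image is real, 12.1 cm to the right of lens 2 (overall magnification ≈ -0.95).

12.1 cm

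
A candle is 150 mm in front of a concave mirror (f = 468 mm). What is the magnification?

m = +1.47

1/d_i = 1/f − 1/d_o = 1/(468.0) − 1/(150) = -0.004530, so d_i = -220.8 mm.
m = −d_i/d_o = −(-220.8)/(150) = +1.47.
The image is virtual, upright and enlarged, behind the mirror.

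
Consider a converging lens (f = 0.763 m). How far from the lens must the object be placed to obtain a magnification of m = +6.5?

0.646 m

m = −d_i/d_o ⇒ d_i = −m·d_o.
1/f = 1/d_o + 1/d_i = 1/d_o − 1/(m·d_o) = (1 − 1/m)/d_o, so d_o = f(1 − 1/m) = (0.7630)(1 − 1/(+6.5)) = 0.646 m.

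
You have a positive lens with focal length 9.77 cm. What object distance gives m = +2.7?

m = −d_i/d_o ⇒ d_i = −m·d_o.
1/f = 1/d_o + 1/d_i = 1/d_o − 1/(m·d_o) = (1 − 1/m)/d_o, so d_o = f(1 − 1/m) = (9.770)(1 − 1/(+2.7)) = 6.15 cm.

6.15 cm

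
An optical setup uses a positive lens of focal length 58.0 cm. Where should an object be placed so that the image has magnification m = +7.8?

50.6 cm

m = −d_i/d_o ⇒ d_i = −m·d_o.
1/f = 1/d_o + 1/d_i = 1/d_o − 1/(m·d_o) = (1 − 1/m)/d_o, so d_o = f(1 − 1/m) = (58.00)(1 − 1/(+7.8)) = 50.6 cm.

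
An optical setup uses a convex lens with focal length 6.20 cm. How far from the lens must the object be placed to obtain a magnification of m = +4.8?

4.91 cm

m = −d_i/d_o ⇒ d_i = −m·d_o.
1/f = 1/d_o + 1/d_i = 1/d_o − 1/(m·d_o) = (1 − 1/m)/d_o, so d_o = f(1 − 1/m) = (6.200)(1 − 1/(+4.8)) = 4.91 cm.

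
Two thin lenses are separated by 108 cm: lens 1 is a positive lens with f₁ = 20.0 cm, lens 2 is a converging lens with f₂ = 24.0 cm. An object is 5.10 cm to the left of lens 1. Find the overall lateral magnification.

Lens 1: 1/d_i1 = 1/(20.0) − 1/(5.10) = -0.1461, so d_i1 = -6.846 cm; m₁ = −d_i1/d_o1 = +1.342.
d_o2 = 108 − (-6.846) = 114.8 cm.
Lens 2: 1/d_i2 = 1/(24.0) − 1/(114.8) = 0.03296, so d_i2 = 30.34 cm; m₂ = −d_i2/d_o2 = -0.2643.
m = m₁·m₂ = (+1.342)(-0.2643) = -0.355.

m = -0.355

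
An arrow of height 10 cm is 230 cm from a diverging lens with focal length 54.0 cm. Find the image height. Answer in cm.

For a diverging lens, f = -54.0 cm.
1/d_i = 1/f − 1/d_o = 1/(-54.00) − 1/(230) = -0.02287, so d_i = -43.73 cm.
m = −d_i/d_o = +0.1901.
|h_i| = |m|·h_o = 0.1901 × 10 = 1.90 cm. The image is virtual, upright and reduced, on the same side as the object.

1.90 cm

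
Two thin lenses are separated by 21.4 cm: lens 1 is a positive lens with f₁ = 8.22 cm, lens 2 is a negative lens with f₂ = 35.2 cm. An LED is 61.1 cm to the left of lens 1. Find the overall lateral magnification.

m = -0.116

Lens 1: 1/d_i1 = 1/(8.22) − 1/(61.1) = 0.1053, so d_i1 = 9.498 cm; m₁ = −d_i1/d_o1 = -0.1555.
d_o2 = 21.4 − (9.498) = 11.90 cm.
f₂ = −35.2 cm (diverging).
Lens 2: 1/d_i2 = 1/(-35.2) − 1/(11.90) = -0.1124, so d_i2 = -8.893 cm; m₂ = −d_i2/d_o2 = +0.7473.
m = m₁·m₂ = (-0.1555)(+0.7473) = -0.116.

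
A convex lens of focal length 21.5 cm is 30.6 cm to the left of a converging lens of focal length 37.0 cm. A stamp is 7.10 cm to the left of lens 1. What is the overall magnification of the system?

m = -13.2

Lens 1: 1/d_i1 = 1/(21.5) − 1/(7.10) = -0.09433, so d_i1 = -10.60 cm; m₁ = −d_i1/d_o1 = +1.493.
d_o2 = 30.6 − (-10.60) = 41.20 cm.
Lens 2: 1/d_i2 = 1/(37.0) − 1/(41.20) = 0.002755, so d_i2 = 363.0 cm; m₂ = −d_i2/d_o2 = -8.810.
m = m₁·m₂ = (+1.493)(-8.810) = -13.2.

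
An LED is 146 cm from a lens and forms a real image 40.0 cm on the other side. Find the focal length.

f = 31.4 cm (converging)

Real image ⇒ d_i = +40.0 cm.
1/f = 1/d_o + 1/d_i = 1/(146) + 1/(40.0) = 0.03185, so f = 31.4 cm.
Since f is positive, the lens is converging.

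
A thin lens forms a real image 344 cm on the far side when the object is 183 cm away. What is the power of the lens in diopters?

P = +0.837 D

d_i = +344 cm.
1/f = 1/d_o + 1/d_i = 1/(183) + 1/(344) = 0.008371 cm⁻¹.
f = 119.5 cm = 1.195 m, so P = 1/f = +0.837 D.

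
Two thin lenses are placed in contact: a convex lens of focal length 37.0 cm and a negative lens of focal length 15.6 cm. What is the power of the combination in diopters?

P₁ = 1/f₁ = 1/(0.370 m) = +2.703 D; P₂ = 1/f₂ = 1/(-0.156 m) = -6.410 D.
For thin lenses in contact, P = P₁ + P₂ = (+2.703) + (-6.410) = -3.71 D.

P = -3.71 D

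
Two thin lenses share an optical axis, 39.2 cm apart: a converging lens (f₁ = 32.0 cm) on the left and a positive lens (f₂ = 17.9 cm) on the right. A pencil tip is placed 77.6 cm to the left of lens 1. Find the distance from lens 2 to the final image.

Lens 1: 1/d_i1 = 1/f₁ − 1/d_o1 = 1/(32.0) − 1/(77.6) = 0.01836, so d_i1 = 54.46 cm.
The intermediate image is 54.46 cm to the right of lens 1, which lies 15.26 cm to the right of lens 2 — a virtual object — so d_o2 = −15.26 cm.
Lens 2: 1/d_i2 = 1/f₂ − 1/d_o2 = 1/(17.9) − 1/(-15.26) = 0.1214, so d_i2 = 8.24 cm.
The final image is real, 8.24 cm to the right of lens 2 (overall magnification ≈ -0.38).

8.24 cm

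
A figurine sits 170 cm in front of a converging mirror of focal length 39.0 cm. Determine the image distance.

50.6 cm

Mirror equation: 1/d_i = 1/f − 1/d_o = 1/(39.00) − 1/(170) = 0.02564 − 0.005882 = 0.01976, so d_i = 50.6 cm.
The image is real, inverted and reduced, in front of the mirror.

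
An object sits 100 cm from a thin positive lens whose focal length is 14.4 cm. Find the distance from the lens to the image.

16.8 cm

Thin-lens equation: 1/q = 1/f − 1/p = 1/(14.40) − 1/(100) = 0.06944 − 0.01000 = 0.05944, so q = 16.8 cm.
The image is real, inverted and reduced, on the far side of the lens.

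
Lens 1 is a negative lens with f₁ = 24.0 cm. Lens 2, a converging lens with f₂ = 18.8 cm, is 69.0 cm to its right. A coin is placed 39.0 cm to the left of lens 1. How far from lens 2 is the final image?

Lens 1 is diverging, so f₁ = −24.0 cm.
Lens 1: 1/d_i1 = 1/f₁ − 1/d_o1 = 1/(-24.0) − 1/(39.0) = -0.06731, so d_i1 = -14.86 cm.
The intermediate image is 14.86 cm to the left of lens 1 (virtual), which is 69.0 − (-14.86) = 83.86 cm to the left of lens 2, so d_o2 = +83.86 cm.
Lens 2: 1/d_i2 = 1/f₂ − 1/d_o2 = 1/(18.8) − 1/(83.86) = 0.04127, so d_i2 = 24.2 cm.
The final image is real, 24.2 cm to the right of lens 2 (overall magnification ≈ -0.11).

24.2 cm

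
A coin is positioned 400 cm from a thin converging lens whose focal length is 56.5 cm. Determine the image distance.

Thin-lens equation: 1/s_i = 1/f − 1/s_o = 1/(56.50) − 1/(400) = 0.01770 − 0.002500 = 0.01520, so s_i = 65.8 cm.
The image is real, inverted and reduced, on the far side of the lens.

65.8 cm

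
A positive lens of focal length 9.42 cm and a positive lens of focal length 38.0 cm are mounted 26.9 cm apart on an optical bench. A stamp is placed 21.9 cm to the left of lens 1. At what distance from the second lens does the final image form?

Lens 1: 1/d_i1 = 1/f₁ − 1/d_o1 = 1/(9.42) − 1/(21.9) = 0.06050, so d_i1 = 16.53 cm.
The intermediate image is 16.53 cm to the right of lens 1, which is 26.9 − (16.53) = 10.37 cm to the left of lens 2, so d_o2 = +10.37 cm.
Lens 2: 1/d_i2 = 1/f₂ − 1/d_o2 = 1/(38.0) − 1/(10.37) = -0.07012, so d_i2 = -14.3 cm.
The final image is virtual, 14.3 cm to the left of lens 2 (overall magnification ≈ -1.0).

14.3 cm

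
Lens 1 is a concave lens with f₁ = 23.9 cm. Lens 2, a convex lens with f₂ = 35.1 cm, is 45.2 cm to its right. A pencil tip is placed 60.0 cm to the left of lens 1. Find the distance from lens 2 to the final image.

80.4 cm

Lens 1 is diverging, so f₁ = −23.9 cm.
Lens 1: 1/d_i1 = 1/f₁ − 1/d_o1 = 1/(-23.9) − 1/(60.0) = -0.05851, so d_i1 = -17.09 cm.
The intermediate image is 17.09 cm to the left of lens 1 (virtual), which is 45.2 − (-17.09) = 62.29 cm to the left of lens 2, so d_o2 = +62.29 cm.
Lens 2: 1/d_i2 = 1/f₂ − 1/d_o2 = 1/(35.1) − 1/(62.29) = 0.01244, so d_i2 = 80.4 cm.
The final image is real, 80.4 cm to the right of lens 2 (overall magnification ≈ -0.37).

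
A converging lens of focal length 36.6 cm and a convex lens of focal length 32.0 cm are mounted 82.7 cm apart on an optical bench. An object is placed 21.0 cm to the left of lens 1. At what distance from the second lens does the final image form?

Lens 1: 1/d_i1 = 1/f₁ − 1/d_o1 = 1/(36.6) − 1/(21.0) = -0.02030, so d_i1 = -49.27 cm.
The intermediate image is 49.27 cm to the left of lens 1 (virtual), which is 82.7 − (-49.27) = 132.0 cm to the left of lens 2, so d_o2 = +132.0 cm.
Lens 2: 1/d_i2 = 1/f₂ − 1/d_o2 = 1/(32.0) − 1/(132.0) = 0.02367, so d_i2 = 42.2 cm.
The final image is real, 42.2 cm to the right of lens 2 (overall magnification ≈ -0.75).

42.2 cm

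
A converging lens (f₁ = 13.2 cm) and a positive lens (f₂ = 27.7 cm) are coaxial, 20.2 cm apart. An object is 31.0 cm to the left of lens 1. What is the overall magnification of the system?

m = -0.674

Lens 1: 1/d_i1 = 1/(13.2) − 1/(31.0) = 0.04350, so d_i1 = 22.99 cm; m₁ = −d_i1/d_o1 = -0.7416.
d_o2 = 20.2 − (22.99) = -2.790 cm (virtual object).
Lens 2: 1/d_i2 = 1/(27.7) − 1/(-2.790) = 0.3945, so d_i2 = 2.535 cm; m₂ = −d_i2/d_o2 = +0.9085.
m = m₁·m₂ = (-0.7416)(+0.9085) = -0.674.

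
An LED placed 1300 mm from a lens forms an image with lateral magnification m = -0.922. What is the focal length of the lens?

m = −d_i/d_o ⇒ d_i = −m·d_o = −(-0.922)·(1300) = 1199 mm.
1/f = 1/d_o + 1/d_i = 1/(1300) + 1/(1199) = 0.001603, so f = 624 mm.
Since f is positive, the lens is converging.

f = 624 mm (converging)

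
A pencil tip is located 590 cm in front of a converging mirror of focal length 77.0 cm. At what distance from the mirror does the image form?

Mirror equation: 1/s_i = 1/f − 1/s_o = 1/(77.00) − 1/(590) = 0.01299 − 0.001695 = 0.01129, so s_i = 88.6 cm.
The image is real, inverted and reduced, in front of the mirror.

88.6 cm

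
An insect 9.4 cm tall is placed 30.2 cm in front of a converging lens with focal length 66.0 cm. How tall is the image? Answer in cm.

17.3 cm

1/d_i = 1/f − 1/d_o = 1/(66.00) − 1/(30.2) = -0.01796, so d_i = -55.68 cm.
m = −d_i/d_o = +1.844.
|h_i| = |m|·h_o = 1.844 × 9.4 = 17.3 cm. The image is virtual, upright and enlarged, on the same side as the object.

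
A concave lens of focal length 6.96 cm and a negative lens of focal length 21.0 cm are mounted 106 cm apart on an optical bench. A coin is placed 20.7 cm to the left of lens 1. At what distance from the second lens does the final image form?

Lens 1 is diverging, so f₁ = −6.96 cm.
Lens 1: 1/d_i1 = 1/f₁ − 1/d_o1 = 1/(-6.96) − 1/(20.7) = -0.1920, so d_i1 = -5.209 cm.
The intermediate image is 5.209 cm to the left of lens 1 (virtual), which is 106 − (-5.209) = 111.2 cm to the left of lens 2, so d_o2 = +111.2 cm.
Lens 2 is diverging, so f₂ = −21.0 cm.
Lens 2: 1/d_i2 = 1/f₂ − 1/d_o2 = 1/(-21.0) − 1/(111.2) = -0.05661, so d_i2 = -17.7 cm.
The final image is virtual, 17.7 cm to the left of lens 2 (overall magnification ≈ 0.040).

17.7 cm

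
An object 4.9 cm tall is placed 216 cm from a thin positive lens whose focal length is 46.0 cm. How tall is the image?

1.33 cm

1/d_i = 1/f − 1/d_o = 1/(46.00) − 1/(216) = 0.01711, so d_i = 58.45 cm.
m = −d_i/d_o = -0.2706.
|h_i| = |m|·h_o = 0.2706 × 4.9 = 1.33 cm. The image is real, inverted and reduced, on the far side of the lens.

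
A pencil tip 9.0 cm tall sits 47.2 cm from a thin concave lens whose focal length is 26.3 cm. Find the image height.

For a concave lens, f = -26.3 cm.
1/d_i = 1/f − 1/d_o = 1/(-26.30) − 1/(47.2) = -0.05921, so d_i = -16.89 cm.
m = −d_i/d_o = +0.3578.
|h_i| = |m|·h_o = 0.3578 × 9.0 = 3.22 cm. The image is virtual, upright and reduced, on the same side as the object.

3.22 cm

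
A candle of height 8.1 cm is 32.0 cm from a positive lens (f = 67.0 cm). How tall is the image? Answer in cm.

15.5 cm

1/d_i = 1/f − 1/d_o = 1/(67.00) − 1/(32.0) = -0.01632, so d_i = -61.26 cm.
m = −d_i/d_o = +1.914.
|h_i| = |m|·h_o = 1.914 × 8.1 = 15.5 cm. The image is virtual, upright and enlarged, on the same side as the object.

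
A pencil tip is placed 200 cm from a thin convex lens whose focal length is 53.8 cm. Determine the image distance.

Lens equation: 1/q = 1/f − 1/p = 1/(53.80) − 1/(200) = 0.01859 − 0.005000 = 0.01359, so q = 73.6 cm.
The image is real, inverted and reduced, on the far side of the lens.

73.6 cm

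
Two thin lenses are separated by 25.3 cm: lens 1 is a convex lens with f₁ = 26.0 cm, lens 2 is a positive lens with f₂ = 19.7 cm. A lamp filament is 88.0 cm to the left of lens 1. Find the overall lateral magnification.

Lens 1: 1/d_i1 = 1/(26.0) − 1/(88.0) = 0.02710, so d_i1 = 36.90 cm; m₁ = −d_i1/d_o1 = -0.4193.
d_o2 = 25.3 − (36.90) = -11.60 cm (virtual object).
Lens 2: 1/d_i2 = 1/(19.7) − 1/(-11.60) = 0.1370, so d_i2 = 7.301 cm; m₂ = −d_i2/d_o2 = +0.6294.
m = m₁·m₂ = (-0.4193)(+0.6294) = -0.264.

m = -0.264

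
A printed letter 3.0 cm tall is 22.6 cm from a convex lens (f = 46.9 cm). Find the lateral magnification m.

m = +1.93

1/d_i = 1/f − 1/d_o = 1/(46.90) − 1/(22.6) = -0.02293, so d_i = -43.62 cm.
m = −d_i/d_o = −(-43.62)/(22.6) = +1.93.
The image is virtual, upright and enlarged, on the same side as the object.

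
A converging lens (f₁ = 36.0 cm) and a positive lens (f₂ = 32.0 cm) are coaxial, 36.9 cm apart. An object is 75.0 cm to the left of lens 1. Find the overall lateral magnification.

m = -0.459

Lens 1: 1/d_i1 = 1/(36.0) − 1/(75.0) = 0.01444, so d_i1 = 69.23 cm; m₁ = −d_i1/d_o1 = -0.9231.
d_o2 = 36.9 − (69.23) = -32.33 cm (virtual object).
Lens 2: 1/d_i2 = 1/(32.0) − 1/(-32.33) = 0.06218, so d_i2 = 16.08 cm; m₂ = −d_i2/d_o2 = +0.4974.
m = m₁·m₂ = (-0.9231)(+0.4974) = -0.459.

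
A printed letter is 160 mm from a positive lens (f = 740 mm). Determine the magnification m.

1/d_i = 1/f − 1/d_o = 1/(740.0) − 1/(160) = -0.004899, so d_i = -204.1 mm.
m = −d_i/d_o = −(-204.1)/(160) = +1.28.
The image is virtual, upright and enlarged, on the same side as the object.

m = +1.28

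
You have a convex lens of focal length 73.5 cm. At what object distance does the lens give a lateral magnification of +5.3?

m = −d_i/d_o ⇒ d_i = −m·d_o.
1/f = 1/d_o + 1/d_i = 1/d_o − 1/(m·d_o) = (1 − 1/m)/d_o, so d_o = f(1 − 1/m) = (73.50)(1 − 1/(+5.3)) = 59.6 cm.

59.6 cm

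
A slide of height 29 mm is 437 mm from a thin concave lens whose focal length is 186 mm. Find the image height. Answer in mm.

8.66 mm

For a concave lens, f = -186 mm.
1/d_i = 1/f − 1/d_o = 1/(-186.0) − 1/(437) = -0.007665, so d_i = -130.5 mm.
m = −d_i/d_o = +0.2986.
|h_i| = |m|·h_o = 0.2986 × 29 = 8.66 mm. The image is virtual, upright and reduced, on the same side as the object.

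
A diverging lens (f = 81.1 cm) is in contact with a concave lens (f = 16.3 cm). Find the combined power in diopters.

P₁ = 1/f₁ = 1/(-0.811 m) = -1.233 D; P₂ = 1/f₂ = 1/(-0.163 m) = -6.135 D.
For thin lenses in contact, P = P₁ + P₂ = (-1.233) + (-6.135) = -7.37 D.

P = -7.37 D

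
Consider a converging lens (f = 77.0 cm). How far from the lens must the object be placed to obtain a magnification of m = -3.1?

102 cm

m = −d_i/d_o ⇒ d_i = −m·d_o.
1/f = 1/d_o + 1/d_i = 1/d_o − 1/(m·d_o) = (1 − 1/m)/d_o, so d_o = f(1 − 1/m) = (77.00)(1 − 1/(-3.1)) = 102 cm.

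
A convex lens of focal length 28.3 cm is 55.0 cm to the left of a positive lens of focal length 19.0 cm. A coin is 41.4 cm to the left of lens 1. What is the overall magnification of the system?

Lens 1: 1/d_i1 = 1/(28.3) − 1/(41.4) = 0.01118, so d_i1 = 89.44 cm; m₁ = −d_i1/d_o1 = -2.160.
d_o2 = 55.0 − (89.44) = -34.44 cm (virtual object).
Lens 2: 1/d_i2 = 1/(19.0) − 1/(-34.44) = 0.08167, so d_i2 = 12.24 cm; m₂ = −d_i2/d_o2 = +0.3555.
m = m₁·m₂ = (-2.160)(+0.3555) = -0.768.

m = -0.768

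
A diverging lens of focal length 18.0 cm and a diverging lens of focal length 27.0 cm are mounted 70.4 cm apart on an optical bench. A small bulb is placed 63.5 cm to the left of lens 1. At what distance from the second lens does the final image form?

20.5 cm

Lens 1 is diverging, so f₁ = −18.0 cm.
Lens 1: 1/d_i1 = 1/f₁ − 1/d_o1 = 1/(-18.0) − 1/(63.5) = -0.07130, so d_i1 = -14.02 cm.
The intermediate image is 14.02 cm to the left of lens 1 (virtual), which is 70.4 − (-14.02) = 84.42 cm to the left of lens 2, so d_o2 = +84.42 cm.
Lens 2 is diverging, so f₂ = −27.0 cm.
Lens 2: 1/d_i2 = 1/f₂ − 1/d_o2 = 1/(-27.0) − 1/(84.42) = -0.04888, so d_i2 = -20.5 cm.
The final image is virtual, 20.5 cm to the left of lens 2 (overall magnification ≈ 0.054).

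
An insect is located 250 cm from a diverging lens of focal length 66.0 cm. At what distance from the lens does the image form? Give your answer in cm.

For a diverging lens, f = -66.0 cm.
Lens equation: 1/v = 1/f − 1/u = 1/(-66.00) − 1/(250) = -0.01515 − 0.004000 = -0.01915, so v = -52.2 cm.
The image is virtual, upright and reduced, on the same side as the object.

52.2 cm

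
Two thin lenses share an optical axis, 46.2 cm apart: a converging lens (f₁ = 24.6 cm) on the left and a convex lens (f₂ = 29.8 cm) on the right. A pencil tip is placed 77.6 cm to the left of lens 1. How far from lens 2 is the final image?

Lens 1: 1/d_i1 = 1/f₁ − 1/d_o1 = 1/(24.6) − 1/(77.6) = 0.02776, so d_i1 = 36.02 cm.
The intermediate image is 36.02 cm to the right of lens 1, which is 46.2 − (36.02) = 10.18 cm to the left of lens 2, so d_o2 = +10.18 cm.
Lens 2: 1/d_i2 = 1/f₂ − 1/d_o2 = 1/(29.8) − 1/(10.18) = -0.06467, so d_i2 = -15.5 cm.
The final image is virtual, 15.5 cm to the left of lens 2 (overall magnification ≈ -0.71).

15.5 cm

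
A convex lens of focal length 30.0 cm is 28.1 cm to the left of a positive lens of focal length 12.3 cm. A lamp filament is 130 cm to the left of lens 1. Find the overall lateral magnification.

Lens 1: 1/d_i1 = 1/(30.0) − 1/(130) = 0.02564, so d_i1 = 39.00 cm; m₁ = −d_i1/d_o1 = -0.3000.
d_o2 = 28.1 − (39.00) = -10.90 cm (virtual object).
Lens 2: 1/d_i2 = 1/(12.3) − 1/(-10.90) = 0.1730, so d_i2 = 5.779 cm; m₂ = −d_i2/d_o2 = +0.5302.
m = m₁·m₂ = (-0.3000)(+0.5302) = -0.159.

m = -0.159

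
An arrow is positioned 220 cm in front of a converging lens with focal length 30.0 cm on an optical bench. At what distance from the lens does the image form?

34.7 cm

Thin-lens equation: 1/d_i = 1/f − 1/d_o = 1/(30.00) − 1/(220) = 0.03333 − 0.004545 = 0.02879, so d_i = 34.7 cm.
The image is real, inverted and reduced, on the far side of the lens.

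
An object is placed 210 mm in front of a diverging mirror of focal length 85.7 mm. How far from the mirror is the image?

60.9 mm

For a diverging mirror, f = -85.7 mm.
Mirror equation: 1/s_i = 1/f − 1/s_o = 1/(-85.70) − 1/(210) = -0.01167 − 0.004762 = -0.01643, so s_i = -60.9 mm.
The image is virtual, upright and reduced, behind the mirror.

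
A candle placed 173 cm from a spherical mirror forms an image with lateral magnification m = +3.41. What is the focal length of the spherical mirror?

f = 245 cm (concave)

m = −d_i/d_o ⇒ d_i = −m·d_o = −(+3.41)·(173) = -589.9 cm.
1/f = 1/d_o + 1/d_i = 1/(173) + 1/(-589.9) = 0.004085, so f = 245 cm.
Since f is positive, the spherical mirror is concave.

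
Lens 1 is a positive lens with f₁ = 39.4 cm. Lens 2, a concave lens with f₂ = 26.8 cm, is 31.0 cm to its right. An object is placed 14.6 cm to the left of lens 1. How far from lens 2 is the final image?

17.9 cm

Lens 1: 1/d_i1 = 1/f₁ − 1/d_o1 = 1/(39.4) − 1/(14.6) = -0.04311, so d_i1 = -23.20 cm.
The intermediate image is 23.20 cm to the left of lens 1 (virtual), which is 31.0 − (-23.20) = 54.20 cm to the left of lens 2, so d_o2 = +54.20 cm.
Lens 2 is diverging, so f₂ = −26.8 cm.
Lens 2: 1/d_i2 = 1/f₂ − 1/d_o2 = 1/(-26.8) − 1/(54.20) = -0.05576, so d_i2 = -17.9 cm.
The final image is virtual, 17.9 cm to the left of lens 2 (overall magnification ≈ 0.53).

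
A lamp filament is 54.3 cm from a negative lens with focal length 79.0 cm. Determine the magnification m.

m = +0.593

For a negative lens, f = -79.0 cm.
1/d_i = 1/f − 1/d_o = 1/(-79.00) − 1/(54.3) = -0.03107, so d_i = -32.18 cm.
m = −d_i/d_o = −(-32.18)/(54.3) = +0.593.
The image is virtual, upright and reduced, on the same side as the object.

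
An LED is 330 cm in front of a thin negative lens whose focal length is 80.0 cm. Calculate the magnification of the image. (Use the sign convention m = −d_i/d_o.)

m = +0.195

For a negative lens, f = -80.0 cm.
1/d_i = 1/f − 1/d_o = 1/(-80.00) − 1/(330) = -0.01553, so d_i = -64.39 cm.
m = −d_i/d_o = −(-64.39)/(330) = +0.195.
The image is virtual, upright and reduced, on the same side as the object.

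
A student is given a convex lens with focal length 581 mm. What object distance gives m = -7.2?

m = −d_i/d_o ⇒ d_i = −m·d_o.
1/f = 1/d_o + 1/d_i = 1/d_o − 1/(m·d_o) = (1 − 1/m)/d_o, so d_o = f(1 − 1/m) = (581.0)(1 − 1/(-7.2)) = 662 mm.

662 mm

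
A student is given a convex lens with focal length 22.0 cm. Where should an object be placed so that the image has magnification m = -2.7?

30.1 cm

m = −d_i/d_o ⇒ d_i = −m·d_o.
1/f = 1/d_o + 1/d_i = 1/d_o − 1/(m·d_o) = (1 − 1/m)/d_o, so d_o = f(1 − 1/m) = (22.00)(1 − 1/(-2.7)) = 30.1 cm.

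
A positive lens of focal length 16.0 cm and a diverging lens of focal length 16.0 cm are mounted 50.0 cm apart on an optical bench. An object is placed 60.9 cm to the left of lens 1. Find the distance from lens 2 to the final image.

Lens 1: 1/d_i1 = 1/f₁ − 1/d_o1 = 1/(16.0) − 1/(60.9) = 0.04608, so d_i1 = 21.70 cm.
The intermediate image is 21.70 cm to the right of lens 1, which is 50.0 − (21.70) = 28.30 cm to the left of lens 2, so d_o2 = +28.30 cm.
Lens 2 is diverging, so f₂ = −16.0 cm.
Lens 2: 1/d_i2 = 1/f₂ − 1/d_o2 = 1/(-16.0) − 1/(28.30) = -0.09784, so d_i2 = -10.2 cm.
The final image is virtual, 10.2 cm to the left of lens 2 (overall magnification ≈ -0.13).

10.2 cm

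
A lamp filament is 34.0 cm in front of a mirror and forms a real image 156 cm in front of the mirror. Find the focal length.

f = 27.9 cm (concave)

Real image ⇒ d_i = +156 cm.
1/f = 1/d_o + 1/d_i = 1/(34.0) + 1/(156) = 0.03582, so f = 27.9 cm.
Since f is positive, the mirror is concave.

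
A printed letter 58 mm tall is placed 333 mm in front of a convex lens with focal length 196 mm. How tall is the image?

83.0 mm

1/d_i = 1/f − 1/d_o = 1/(196.0) − 1/(333) = 0.002099, so d_i = 476.4 mm.
m = −d_i/d_o = -1.431.
|h_i| = |m|·h_o = 1.431 × 58 = 83.0 mm. The image is real, inverted and enlarged, on the far side of the lens.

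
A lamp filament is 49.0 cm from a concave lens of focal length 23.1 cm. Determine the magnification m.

For a concave lens, f = -23.1 cm.
1/d_i = 1/f − 1/d_o = 1/(-23.10) − 1/(49.0) = -0.06370, so d_i = -15.70 cm.
m = −d_i/d_o = −(-15.70)/(49.0) = +0.320.
The image is virtual, upright and reduced, on the same side as the object.

m = +0.320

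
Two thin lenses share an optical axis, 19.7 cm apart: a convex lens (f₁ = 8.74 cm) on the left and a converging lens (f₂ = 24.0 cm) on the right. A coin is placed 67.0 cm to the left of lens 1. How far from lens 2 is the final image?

Lens 1: 1/d_i1 = 1/f₁ − 1/d_o1 = 1/(8.74) − 1/(67.0) = 0.09949, so d_i1 = 10.05 cm.
The intermediate image is 10.05 cm to the right of lens 1, which is 19.7 − (10.05) = 9.650 cm to the left of lens 2, so d_o2 = +9.650 cm.
Lens 2: 1/d_i2 = 1/f₂ − 1/d_o2 = 1/(24.0) − 1/(9.650) = -0.06196, so d_i2 = -16.1 cm.
The final image is virtual, 16.1 cm to the left of lens 2 (overall magnification ≈ -0.25).

16.1 cm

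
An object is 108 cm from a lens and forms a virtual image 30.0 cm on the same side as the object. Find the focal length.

f = -41.5 cm (diverging)

Virtual image ⇒ d_i = −30.0 cm.
1/f = 1/d_o + 1/d_i = 1/(108) + 1/(-30.0) = -0.02407, so f = -41.5 cm.
Since f is negative, the lens is diverging.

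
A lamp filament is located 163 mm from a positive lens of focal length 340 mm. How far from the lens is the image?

313 mm

Thin-lens equation: 1/v = 1/f − 1/u = 1/(340.0) − 1/(163) = 0.002941 − 0.006135 = -0.003194, so v = -313 mm.
The image is virtual, upright and enlarged, on the same side as the object.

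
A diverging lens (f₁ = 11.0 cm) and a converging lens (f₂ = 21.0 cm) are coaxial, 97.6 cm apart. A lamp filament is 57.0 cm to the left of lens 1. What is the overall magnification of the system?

m = -0.0396

f₁ = −11.0 cm (diverging).
Lens 1: 1/d_i1 = 1/(-11.0) − 1/(57.0) = -0.1085, so d_i1 = -9.221 cm; m₁ = −d_i1/d_o1 = +0.1618.
d_o2 = 97.6 − (-9.221) = 106.8 cm.
Lens 2: 1/d_i2 = 1/(21.0) − 1/(106.8) = 0.03826, so d_i2 = 26.14 cm; m₂ = −d_i2/d_o2 = -0.2448.
m = m₁·m₂ = (+0.1618)(-0.2448) = -0.0396.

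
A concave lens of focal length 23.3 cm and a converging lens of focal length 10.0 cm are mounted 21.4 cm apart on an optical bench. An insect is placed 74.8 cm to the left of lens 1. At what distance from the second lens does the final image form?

Lens 1 is diverging, so f₁ = −23.3 cm.
Lens 1: 1/d_i1 = 1/f₁ − 1/d_o1 = 1/(-23.3) − 1/(74.8) = -0.05629, so d_i1 = -17.77 cm.
The intermediate image is 17.77 cm to the left of lens 1 (virtual), which is 21.4 − (-17.77) = 39.17 cm to the left of lens 2, so d_o2 = +39.17 cm.
Lens 2: 1/d_i2 = 1/f₂ − 1/d_o2 = 1/(10.0) − 1/(39.17) = 0.07447, so d_i2 = 13.4 cm.
The final image is real, 13.4 cm to the right of lens 2 (overall magnification ≈ -0.081).

13.4 cm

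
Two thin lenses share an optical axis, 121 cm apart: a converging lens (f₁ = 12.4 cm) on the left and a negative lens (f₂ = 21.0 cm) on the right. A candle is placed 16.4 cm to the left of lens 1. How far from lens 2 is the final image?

16.2 cm

Lens 1: 1/d_i1 = 1/f₁ − 1/d_o1 = 1/(12.4) − 1/(16.4) = 0.01967, so d_i1 = 50.84 cm.
The intermediate image is 50.84 cm to the right of lens 1, which is 121 − (50.84) = 70.16 cm to the left of lens 2, so d_o2 = +70.16 cm.
Lens 2 is diverging, so f₂ = −21.0 cm.
Lens 2: 1/d_i2 = 1/f₂ − 1/d_o2 = 1/(-21.0) − 1/(70.16) = -0.06187, so d_i2 = -16.2 cm.
The final image is virtual, 16.2 cm to the left of lens 2 (overall magnification ≈ -0.71).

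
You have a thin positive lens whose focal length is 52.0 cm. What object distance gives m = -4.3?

64.1 cm

m = −d_i/d_o ⇒ d_i = −m·d_o.
1/f = 1/d_o + 1/d_i = 1/d_o − 1/(m·d_o) = (1 − 1/m)/d_o, so d_o = f(1 − 1/m) = (52.00)(1 − 1/(-4.3)) = 64.1 cm.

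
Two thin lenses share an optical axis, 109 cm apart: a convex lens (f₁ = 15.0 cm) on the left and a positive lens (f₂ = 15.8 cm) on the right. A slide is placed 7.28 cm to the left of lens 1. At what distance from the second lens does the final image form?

18.1 cm

Lens 1: 1/d_i1 = 1/f₁ − 1/d_o1 = 1/(15.0) − 1/(7.28) = -0.07070, so d_i1 = -14.15 cm.
The intermediate image is 14.15 cm to the left of lens 1 (virtual), which is 109 − (-14.15) = 123.2 cm to the left of lens 2, so d_o2 = +123.2 cm.
Lens 2: 1/d_i2 = 1/f₂ − 1/d_o2 = 1/(15.8) − 1/(123.2) = 0.05517, so d_i2 = 18.1 cm.
The final image is real, 18.1 cm to the right of lens 2 (overall magnification ≈ -0.29).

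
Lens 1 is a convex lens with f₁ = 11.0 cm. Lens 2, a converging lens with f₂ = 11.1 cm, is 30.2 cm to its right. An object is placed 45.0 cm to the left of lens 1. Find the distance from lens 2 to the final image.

38.2 cm

Lens 1: 1/d_i1 = 1/f₁ − 1/d_o1 = 1/(11.0) − 1/(45.0) = 0.06869, so d_i1 = 14.56 cm.
The intermediate image is 14.56 cm to the right of lens 1, which is 30.2 − (14.56) = 15.64 cm to the left of lens 2, so d_o2 = +15.64 cm.
Lens 2: 1/d_i2 = 1/f₂ − 1/d_o2 = 1/(11.1) − 1/(15.64) = 0.02615, so d_i2 = 38.2 cm.
The final image is real, 38.2 cm to the right of lens 2 (overall magnification ≈ 0.79).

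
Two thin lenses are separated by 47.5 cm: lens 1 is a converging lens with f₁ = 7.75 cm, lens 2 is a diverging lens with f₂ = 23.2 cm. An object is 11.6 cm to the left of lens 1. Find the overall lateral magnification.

m = -0.986

Lens 1: 1/d_i1 = 1/(7.75) − 1/(11.6) = 0.04283, so d_i1 = 23.35 cm; m₁ = −d_i1/d_o1 = -2.013.
d_o2 = 47.5 − (23.35) = 24.15 cm.
f₂ = −23.2 cm (diverging).
Lens 2: 1/d_i2 = 1/(-23.2) − 1/(24.15) = -0.08451, so d_i2 = -11.83 cm; m₂ = −d_i2/d_o2 = +0.4900.
m = m₁·m₂ = (-2.013)(+0.4900) = -0.986.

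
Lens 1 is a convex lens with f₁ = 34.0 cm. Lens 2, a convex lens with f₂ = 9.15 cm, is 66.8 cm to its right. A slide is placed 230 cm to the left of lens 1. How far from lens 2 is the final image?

Lens 1: 1/d_i1 = 1/f₁ − 1/d_o1 = 1/(34.0) − 1/(230) = 0.02506, so d_i1 = 39.90 cm.
The intermediate image is 39.90 cm to the right of lens 1, which is 66.8 − (39.90) = 26.90 cm to the left of lens 2, so d_o2 = +26.90 cm.
Lens 2: 1/d_i2 = 1/f₂ − 1/d_o2 = 1/(9.15) − 1/(26.90) = 0.07211, so d_i2 = 13.9 cm.
The final image is real, 13.9 cm to the right of lens 2 (overall magnification ≈ 0.089).

13.9 cm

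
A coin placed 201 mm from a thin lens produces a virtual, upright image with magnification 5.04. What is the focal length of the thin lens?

f = 251 mm (converging)

m = −d_i/d_o ⇒ d_i = −m·d_o = −(+5.04)·(201) = -1013 mm.
1/f = 1/d_o + 1/d_i = 1/(201) + 1/(-1013) = 0.003988, so f = 251 mm.
Since f is positive, the thin lens is converging.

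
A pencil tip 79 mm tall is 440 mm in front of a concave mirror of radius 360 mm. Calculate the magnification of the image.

m = -0.692

f = R/2 = 360/2 = 180.0 mm.
1/d_i = 1/f − 1/d_o = 1/(180.0) − 1/(440) = 0.003283, so d_i = 304.6 mm.
m = −d_i/d_o = −(304.6)/(440) = -0.692.
The image is real, inverted and reduced, in front of the mirror.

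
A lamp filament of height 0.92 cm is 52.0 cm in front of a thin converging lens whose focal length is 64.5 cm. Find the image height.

4.75 cm

1/d_i = 1/f − 1/d_o = 1/(64.50) − 1/(52.0) = -0.003727, so d_i = -268.3 cm.
m = −d_i/d_o = +5.160.
|h_i| = |m|·h_o = 5.160 × 0.92 = 4.75 cm. The image is virtual, upright and enlarged, on the same side as the object.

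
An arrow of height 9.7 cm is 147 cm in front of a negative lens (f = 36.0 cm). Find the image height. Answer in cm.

For a negative lens, f = -36.0 cm.
1/d_i = 1/f − 1/d_o = 1/(-36.00) − 1/(147) = -0.03458, so d_i = -28.92 cm.
m = −d_i/d_o = +0.1967.
|h_i| = |m|·h_o = 0.1967 × 9.7 = 1.91 cm. The image is virtual, upright and reduced, on the same side as the object.

1.91 cm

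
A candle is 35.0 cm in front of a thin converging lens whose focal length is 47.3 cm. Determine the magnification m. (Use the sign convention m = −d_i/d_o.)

1/d_i = 1/f − 1/d_o = 1/(47.30) − 1/(35.0) = -0.007430, so d_i = -134.6 cm.
m = −d_i/d_o = −(-134.6)/(35.0) = +3.85.
The image is virtual, upright and enlarged, on the same side as the object.

m = +3.85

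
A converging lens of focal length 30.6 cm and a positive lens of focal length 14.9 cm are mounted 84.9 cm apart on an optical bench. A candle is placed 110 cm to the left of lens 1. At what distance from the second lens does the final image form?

22.9 cm

Lens 1: 1/d_i1 = 1/f₁ − 1/d_o1 = 1/(30.6) − 1/(110) = 0.02359, so d_i1 = 42.39 cm.
The intermediate image is 42.39 cm to the right of lens 1, which is 84.9 − (42.39) = 42.51 cm to the left of lens 2, so d_o2 = +42.51 cm.
Lens 2: 1/d_i2 = 1/f₂ − 1/d_o2 = 1/(14.9) − 1/(42.51) = 0.04359, so d_i2 = 22.9 cm.
The final image is real, 22.9 cm to the right of lens 2 (overall magnification ≈ 0.21).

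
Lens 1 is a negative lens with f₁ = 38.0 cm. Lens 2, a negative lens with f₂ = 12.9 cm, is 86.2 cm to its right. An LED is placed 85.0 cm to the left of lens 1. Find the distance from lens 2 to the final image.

Lens 1 is diverging, so f₁ = −38.0 cm.
Lens 1: 1/d_i1 = 1/f₁ − 1/d_o1 = 1/(-38.0) − 1/(85.0) = -0.03808, so d_i1 = -26.26 cm.
The intermediate image is 26.26 cm to the left of lens 1 (virtual), which is 86.2 − (-26.26) = 112.5 cm to the left of lens 2, so d_o2 = +112.5 cm.
Lens 2 is diverging, so f₂ = −12.9 cm.
Lens 2: 1/d_i2 = 1/f₂ − 1/d_o2 = 1/(-12.9) − 1/(112.5) = -0.08641, so d_i2 = -11.6 cm.
The final image is virtual, 11.6 cm to the left of lens 2 (overall magnification ≈ 0.032).

11.6 cm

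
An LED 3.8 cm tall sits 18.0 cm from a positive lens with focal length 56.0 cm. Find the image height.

1/d_i = 1/f − 1/d_o = 1/(56.00) − 1/(18.0) = -0.03770, so d_i = -26.53 cm.
m = −d_i/d_o = +1.474.
|h_i| = |m|·h_o = 1.474 × 3.8 = 5.60 cm. The image is virtual, upright and enlarged, on the same side as the object.

5.60 cm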